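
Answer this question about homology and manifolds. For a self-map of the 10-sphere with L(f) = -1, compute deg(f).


L(f) = 1 + (-1)^10 deg(f) on S^10.
-1 = 1 + (-1)^10 * deg(f)
(-1)^10 * deg(f) = -2
deg(f) = -2

-2


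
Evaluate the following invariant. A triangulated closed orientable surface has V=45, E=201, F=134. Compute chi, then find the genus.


chi = V - E + F = 45 - 201 + 134 = -22
For orientable closed surface: chi = 2 - 2g, so g = (2 - chi)/2.
g = (2 - (-22)) / 2 = 24 / 2 = 12

12


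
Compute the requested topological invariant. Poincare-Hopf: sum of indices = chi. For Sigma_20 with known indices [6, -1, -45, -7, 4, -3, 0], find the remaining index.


Poincare-Hopf: sum of indices = chi(M).
chi(Sigma_20) = 2 - 2*20 = -38.
Sum of known indices = -46.
x = chi - (sum known) = -38 - (-46) = 8

8


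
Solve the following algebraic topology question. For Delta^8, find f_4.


Delta^8 has 8+1 vertices. A 4-face is a choice of 4+1 vertices.
f_4 = C(8+1, 4+1) = C(9,5) = 126

126


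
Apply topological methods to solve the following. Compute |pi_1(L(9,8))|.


pi_1(L(p,q)) = Z/pZ for any q coprime to p.
|pi_1(L(9,8))| = 9

9


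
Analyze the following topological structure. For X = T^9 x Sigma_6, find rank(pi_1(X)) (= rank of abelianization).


pi_1(A x B) = pi_1(A) x pi_1(B); rank of abelianization = b_1.
b_1(T^9) = 9, b_1(Sigma_6) = 2*6 = 12.
b_1(product) = 9 + 12 = 21

21


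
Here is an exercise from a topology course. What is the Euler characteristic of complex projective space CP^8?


CP^8 has one cell in each even dimension 0, 2, ..., 2*8 (8+1 cells total).
All cells are even-dimensional, so chi = number of cells.
chi = 8 + 1 = 9

9


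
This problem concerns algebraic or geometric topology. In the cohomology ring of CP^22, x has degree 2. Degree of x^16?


|x| = 2 in H^*(CP^n).
|x^16| = 16 * |x| = 16 * 2 = 32

32


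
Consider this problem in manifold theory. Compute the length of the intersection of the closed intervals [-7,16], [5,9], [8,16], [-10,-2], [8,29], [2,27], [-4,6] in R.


Intersection = [max(a_i), min(b_i)] = [8, -2].
Since 8 > -2, the intersection is empty.
Length = 0

0


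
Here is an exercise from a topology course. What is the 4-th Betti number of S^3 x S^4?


Each S^d has Poincare polynomial 1 + t^d.
The product S^3 x S^4 has Poincare polynomial prod(1+t^d_i).
Expanding: b_0=1, b_3=1, b_4=1, b_7=1.
b_4 = 1

1


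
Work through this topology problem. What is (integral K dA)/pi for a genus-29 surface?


Gauss-Bonnet: integral K dA = 2*pi*chi(M).
chi(Sigma_29) = 2 - 2*29 = -56.
(integral K dA)/pi = 2*chi = 2*(-56) = -112

-112


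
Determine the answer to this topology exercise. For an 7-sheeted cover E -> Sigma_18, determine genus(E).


For an n-sheeted cover: chi(E) = n * chi(B).
chi(Sigma_18) = 2 - 2*18 = -34.
chi(E) = 7 * (-34) = -238.
genus(E) = (2 - chi(E))/2 = (2 - (-238))/2 = 240/2 = 120

120


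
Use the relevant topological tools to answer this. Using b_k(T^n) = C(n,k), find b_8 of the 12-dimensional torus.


By the Kunneth formula, b_k(T^n) = C(n,k).
b_8(T^12) = C(12,8).
C(12,8) = 12!/(8!*4!) = 495

495


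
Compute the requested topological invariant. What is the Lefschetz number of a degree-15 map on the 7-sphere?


On S^7: L(f) = tr(f_0*) + (-1)^7 tr(f_7*) = 1 + (-1)^7 * deg(f).
L(f) = 1 + (-1)^7 * 15 = 1 + -15 = -14

-14


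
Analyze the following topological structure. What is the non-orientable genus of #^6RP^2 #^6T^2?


Since a >= 1, the sum is non-orientable; each T^2 can be replaced by RP^2 # RP^2 (since T^2#RP^2 = 3RP^2).
Total crosscaps k = 6 + 2*6 = 18.
Check via chi: chi = 6*1 + 6*0 - (6+6-1)*2 = -16 = 2 - k = -16. Consistent.

18


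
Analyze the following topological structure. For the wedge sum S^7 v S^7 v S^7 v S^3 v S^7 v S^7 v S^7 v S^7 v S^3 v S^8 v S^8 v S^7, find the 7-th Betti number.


For a wedge of spheres, H_k (k>0) is free on one generator per sphere of dimension k.
Spheres of dimension 7: count = 8.
b_7 = 8

8


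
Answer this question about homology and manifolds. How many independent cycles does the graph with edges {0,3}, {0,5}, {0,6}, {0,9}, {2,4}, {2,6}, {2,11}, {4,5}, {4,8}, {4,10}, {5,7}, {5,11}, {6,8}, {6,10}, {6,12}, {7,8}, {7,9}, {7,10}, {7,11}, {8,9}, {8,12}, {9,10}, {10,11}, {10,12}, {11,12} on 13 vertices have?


b_1 = E - V + (number of components).
E = 25, V = 13, components = 2.
b_1 = 25 - 13 + 2 = 14

14


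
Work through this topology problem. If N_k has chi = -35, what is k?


chi = 2 - k for closed non-orientable surfaces with k crosscaps.
-35 = 2 - k
k = 2 - (-35) = 37

37


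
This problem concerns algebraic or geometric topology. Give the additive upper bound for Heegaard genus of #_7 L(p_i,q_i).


Heegaard genus satisfies g(A#B) <= g(A) + g(B).
Each lens space has g = 1.
Upper bound: 7 * 1 = 7

7


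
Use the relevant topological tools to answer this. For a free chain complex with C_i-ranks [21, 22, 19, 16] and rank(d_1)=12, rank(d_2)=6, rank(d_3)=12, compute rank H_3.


rank H_k = rank(ker d_k) - rank(im d_{k+1}).
rank(ker d_3) = rank(C_3) - rank(d_3) = 16 - 12 = 4.
rank(im d_{3+1}) = 0.
rank H_3 = 4 - 0 = 4

4


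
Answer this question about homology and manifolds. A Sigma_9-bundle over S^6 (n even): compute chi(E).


chi(S^6) = 2 (n even), chi(Sigma_9) = 2 - 2*9 = -16.
chi(E) = 2 * (-16) = -32

-32


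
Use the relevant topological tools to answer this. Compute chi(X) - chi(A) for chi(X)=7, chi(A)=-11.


Relative Euler characteristic: chi(X, A) = chi(X) - chi(A).
= 7 - (-11) = 18

18


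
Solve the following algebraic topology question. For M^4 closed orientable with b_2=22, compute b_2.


Poincare duality for closed orientable n-manifolds: b_k = b_{n-k}.
Here n = 4, so b_2 = b_2 = 22

22


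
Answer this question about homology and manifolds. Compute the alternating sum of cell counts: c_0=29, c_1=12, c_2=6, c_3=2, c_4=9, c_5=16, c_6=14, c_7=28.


chi = sum_k (-1)^k c_k.
= (-1)^0*29 + (-1)^1*12 + (-1)^2*6 + (-1)^3*2 + (-1)^4*9 + (-1)^5*16 + (-1)^6*14 + (-1)^7*28
= (29) + (-12) + (6) + (-2) + (9) + (-16) + (14) + (-28)
= 0

0


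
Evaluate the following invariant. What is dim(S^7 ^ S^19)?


S^m ^ S^n = S^{m+n}.
k = 7 + 19 = 26

26


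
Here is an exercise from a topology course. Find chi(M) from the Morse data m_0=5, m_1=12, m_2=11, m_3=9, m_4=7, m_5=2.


Morse theory: chi(M) = sum_k (-1)^k m_k where m_k = #(index-k critical points).
= (5) + (-12) + (11) + (-9) + (7) + (-2) = 0

0


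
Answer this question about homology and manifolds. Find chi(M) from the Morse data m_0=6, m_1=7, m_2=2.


Morse theory: chi(M) = sum_k (-1)^k m_k where m_k = #(index-k critical points).
= (6) + (-7) + (2) = 1

1


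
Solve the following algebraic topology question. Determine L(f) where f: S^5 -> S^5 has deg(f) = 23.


On S^5: L(f) = tr(f_0*) + (-1)^5 tr(f_5*) = 1 + (-1)^5 * deg(f).
L(f) = 1 + (-1)^5 * 23 = 1 + -23 = -22

-22


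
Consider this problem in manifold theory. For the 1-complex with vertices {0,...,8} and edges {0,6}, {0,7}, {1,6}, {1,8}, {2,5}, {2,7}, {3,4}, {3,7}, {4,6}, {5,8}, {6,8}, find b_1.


b_1 = E - V + (number of components).
E = 11, V = 9, components = 1.
b_1 = 11 - 9 + 1 = 3

3


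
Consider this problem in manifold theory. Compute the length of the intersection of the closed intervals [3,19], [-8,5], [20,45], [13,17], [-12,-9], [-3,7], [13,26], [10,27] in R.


Intersection = [max(a_i), min(b_i)] = [20, -9].
Since 20 > -9, the intersection is empty.
Length = 0

0


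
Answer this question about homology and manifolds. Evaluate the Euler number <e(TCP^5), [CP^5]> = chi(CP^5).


For any closed oriented manifold, <e(TM),[M]> = chi(M).
chi(CP^5) = 5+1 = 6

6


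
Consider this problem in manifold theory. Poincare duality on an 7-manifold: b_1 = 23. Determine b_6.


Poincare duality for closed orientable n-manifolds: b_k = b_{n-k}.
Here n = 7, so b_6 = b_1 = 23

23


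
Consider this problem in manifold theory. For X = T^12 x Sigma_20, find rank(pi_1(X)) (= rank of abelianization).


pi_1(A x B) = pi_1(A) x pi_1(B); rank of abelianization = b_1.
b_1(T^12) = 12, b_1(Sigma_20) = 2*20 = 40.
b_1(product) = 12 + 40 = 52

52


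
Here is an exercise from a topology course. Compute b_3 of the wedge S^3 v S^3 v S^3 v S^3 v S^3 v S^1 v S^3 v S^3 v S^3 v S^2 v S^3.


For a wedge of spheres, H_k (k>0) is free on one generator per sphere of dimension k.
Spheres of dimension 3: count = 9.
b_3 = 9

9


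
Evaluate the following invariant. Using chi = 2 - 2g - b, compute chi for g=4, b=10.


For a compact orientable surface with genus g and b boundary components: chi = 2 - 2g - b.
chi = 2 - 2*4 - 10 = 2 - 8 - 10 = -16

-16


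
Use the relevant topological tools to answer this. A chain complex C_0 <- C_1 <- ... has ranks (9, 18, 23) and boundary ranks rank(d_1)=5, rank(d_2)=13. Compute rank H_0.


rank H_k = rank(ker d_k) - rank(im d_{k+1}).
rank(ker d_0) = rank(C_0) - rank(d_0) = 9 - 0 = 9.
rank(im d_{0+1}) = 5.
rank H_0 = 9 - 5 = 4

4


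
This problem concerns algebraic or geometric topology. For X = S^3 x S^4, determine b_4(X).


Each S^d has Poincare polynomial 1 + t^d.
The product S^3 x S^4 has Poincare polynomial prod(1+t^d_i).
Expanding: b_0=1, b_3=1, b_4=1, b_7=1.
b_4 = 1

1


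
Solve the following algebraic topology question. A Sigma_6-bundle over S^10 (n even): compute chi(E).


chi(S^10) = 2 (n even), chi(Sigma_6) = 2 - 2*6 = -10.
chi(E) = 2 * (-10) = -20

-20


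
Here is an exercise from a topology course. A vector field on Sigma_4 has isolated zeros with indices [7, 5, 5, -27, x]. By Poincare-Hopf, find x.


Poincare-Hopf: sum of indices = chi(M).
chi(Sigma_4) = 2 - 2*4 = -6.
Sum of known indices = -10.
x = chi - (sum known) = -6 - (-10) = 4

4


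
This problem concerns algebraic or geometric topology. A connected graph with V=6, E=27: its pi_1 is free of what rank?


For a connected graph: rank(pi_1) = b_1 = E - V + 1 = 1 - chi.
chi = V - E = 6 - 27 = -21.
rank = 1 - (-21) = 27 - 6 + 1 = 22

22


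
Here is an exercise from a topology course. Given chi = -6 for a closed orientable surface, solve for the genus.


chi = 2 - 2g for closed orientable surfaces.
-6 = 2 - 2g
2g = 2 - (-6) = 8
g = 4

4


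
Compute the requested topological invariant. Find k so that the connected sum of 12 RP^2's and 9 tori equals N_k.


Since a >= 1, the sum is non-orientable; each T^2 can be replaced by RP^2 # RP^2 (since T^2#RP^2 = 3RP^2).
Total crosscaps k = 12 + 2*9 = 30.
Check via chi: chi = 12*1 + 9*0 - (12+9-1)*2 = -28 = 2 - k = -28. Consistent.

30


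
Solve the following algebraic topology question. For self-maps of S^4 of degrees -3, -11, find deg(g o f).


Degree is multiplicative under composition: deg(g o f) = deg(g) * deg(f).
= -11 * -3 = 33

33


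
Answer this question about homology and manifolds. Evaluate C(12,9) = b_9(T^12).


By the Kunneth formula, b_k(T^n) = C(n,k).
b_9(T^12) = C(12,9).
C(12,9) = 12!/(9!*3!) = 220

220


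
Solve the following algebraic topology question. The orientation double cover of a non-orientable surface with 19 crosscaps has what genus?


chi(N_19) = 2 - 19 = -17.
Double cover: chi(Sigma_g) = 2 * chi(N_19) = 2*(-17) = -34.
2 - 2g = -34, so g = (2 - (-34))/2 = 36/2 = 18

18


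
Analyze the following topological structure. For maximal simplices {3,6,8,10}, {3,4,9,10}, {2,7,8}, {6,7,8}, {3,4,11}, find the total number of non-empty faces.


Each maximal simplex on m vertices has 2^m - 1 nonempty faces.
Take the union (dedupe shared faces).
Total distinct faces = 39

39


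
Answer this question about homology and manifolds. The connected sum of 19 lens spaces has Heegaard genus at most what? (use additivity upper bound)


Heegaard genus satisfies g(A#B) <= g(A) + g(B).
Each lens space has g = 1.
Upper bound: 19 * 1 = 19

19


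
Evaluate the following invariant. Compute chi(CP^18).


CP^18 has one cell in each even dimension 0, 2, ..., 2*18 (18+1 cells total).
All cells are even-dimensional, so chi = number of cells.
chi = 18 + 1 = 19

19


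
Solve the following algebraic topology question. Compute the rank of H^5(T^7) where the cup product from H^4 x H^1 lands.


Cup product: H^p x H^q -> H^{p+q}; here p+q = 4+1 = 5.
rank H^k(T^n) = C(n,k).
C(7,5) = 21

21


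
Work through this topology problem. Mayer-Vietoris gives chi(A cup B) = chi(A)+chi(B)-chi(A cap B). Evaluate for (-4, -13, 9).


chi(A cup B) = chi(A) + chi(B) - chi(A cap B)
= -4 + (-13) - (9)
= -26

-26


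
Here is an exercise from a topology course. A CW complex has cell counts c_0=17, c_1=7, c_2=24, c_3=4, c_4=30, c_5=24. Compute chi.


chi = sum_k (-1)^k c_k.
= (-1)^0*17 + (-1)^1*7 + (-1)^2*24 + (-1)^3*4 + (-1)^4*30 + (-1)^5*24
= (17) + (-7) + (24) + (-4) + (30) + (-24)
= 36

36


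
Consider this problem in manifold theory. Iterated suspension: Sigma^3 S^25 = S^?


Each suspension raises dimension by 1: Sigma S^n = S^{n+1}.
Sigma^3 S^25 = S^{25+3} = S^28

28


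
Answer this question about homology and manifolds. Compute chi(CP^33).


CP^33 has one cell in each even dimension 0, 2, ..., 2*33 (33+1 cells total).
All cells are even-dimensional, so chi = number of cells.
chi = 33 + 1 = 34

34


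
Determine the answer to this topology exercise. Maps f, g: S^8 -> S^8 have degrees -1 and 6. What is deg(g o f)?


Degree is multiplicative under composition: deg(g o f) = deg(g) * deg(f).
= 6 * -1 = -6

-6


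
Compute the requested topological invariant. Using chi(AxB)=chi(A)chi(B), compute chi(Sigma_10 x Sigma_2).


chi(Sigma_10) = 2 - 2*10 = -18
chi(Sigma_2) = 2 - 2*2 = -2
chi(product) = (-18) * (-2) = 36

36


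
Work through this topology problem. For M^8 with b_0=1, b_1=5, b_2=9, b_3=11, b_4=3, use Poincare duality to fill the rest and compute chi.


By Poincare duality b_k = b_{8-k}, so full Betti numbers: b_0=1, b_1=5, b_2=9, b_3=11, b_4=3, b_5=11, b_6=9, b_7=5, b_8=1.
chi = sum (-1)^k b_k = -9

-9


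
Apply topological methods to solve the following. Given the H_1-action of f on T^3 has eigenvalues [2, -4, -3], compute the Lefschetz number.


For a torus self-map: L(f) = det(I - A) where A acts on H_1.
L(f) = (1-2) * (1--4) * (1--3) = -1 * 5 * 4 = -20

-20


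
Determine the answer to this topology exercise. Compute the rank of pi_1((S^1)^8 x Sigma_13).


pi_1(A x B) = pi_1(A) x pi_1(B); rank of abelianization = b_1.
b_1(T^8) = 8, b_1(Sigma_13) = 2*13 = 26.
b_1(product) = 8 + 26 = 34

34


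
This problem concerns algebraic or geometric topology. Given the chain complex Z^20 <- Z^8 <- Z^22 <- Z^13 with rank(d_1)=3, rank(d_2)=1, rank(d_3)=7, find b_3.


rank H_k = rank(ker d_k) - rank(im d_{k+1}).
rank(ker d_3) = rank(C_3) - rank(d_3) = 13 - 7 = 6.
rank(im d_{3+1}) = 0.
rank H_3 = 6 - 0 = 6

6


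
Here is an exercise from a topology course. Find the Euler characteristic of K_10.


K_10: V = 10, E = C(10,2) = 45.
chi = V - E = 10 - 45 = -35

-35


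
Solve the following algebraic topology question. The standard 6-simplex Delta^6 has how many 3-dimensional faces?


Delta^6 has 6+1 vertices. A 3-face is a choice of 3+1 vertices.
f_3 = C(6+1, 3+1) = C(7,4) = 35

35


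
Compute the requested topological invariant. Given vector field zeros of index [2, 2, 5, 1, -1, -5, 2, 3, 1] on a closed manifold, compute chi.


Poincare-Hopf: chi(M) = sum of indices of zeros.
chi = (2) + (2) + (5) + (1) + (-1) + (-5) + (2) + (3) + (1) = 10

10


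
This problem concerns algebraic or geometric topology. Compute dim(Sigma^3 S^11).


Each suspension raises dimension by 1: Sigma S^n = S^{n+1}.
Sigma^3 S^11 = S^{11+3} = S^14

14


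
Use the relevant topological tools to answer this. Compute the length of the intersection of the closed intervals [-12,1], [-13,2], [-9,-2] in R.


Intersection = [max(a_i), min(b_i)] = [-9, -2].
Length = -2 - -9 = 7

7


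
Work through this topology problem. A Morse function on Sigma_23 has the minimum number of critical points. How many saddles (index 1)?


A perfect Morse function has m_k = b_k.
For Sigma_23: b_0=1, b_1=2g=46, b_2=1.
Saddles m_1 = 2g = 46

46


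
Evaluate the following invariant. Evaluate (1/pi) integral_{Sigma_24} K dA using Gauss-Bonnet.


Gauss-Bonnet: integral K dA = 2*pi*chi(M).
chi(Sigma_24) = 2 - 2*24 = -46.
(integral K dA)/pi = 2*chi = 2*(-46) = -92

-92


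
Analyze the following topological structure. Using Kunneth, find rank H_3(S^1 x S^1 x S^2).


Each S^d has Poincare polynomial 1 + t^d.
The product S^1 x S^1 x S^2 has Poincare polynomial prod(1+t^d_i).
Expanding: b_0=1, b_1=2, b_2=2, b_3=2, b_4=1.
b_3 = 2

2


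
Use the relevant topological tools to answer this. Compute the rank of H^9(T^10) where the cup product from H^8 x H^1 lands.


Cup product: H^p x H^q -> H^{p+q}; here p+q = 8+1 = 9.
rank H^k(T^n) = C(n,k).
C(10,9) = 10

10


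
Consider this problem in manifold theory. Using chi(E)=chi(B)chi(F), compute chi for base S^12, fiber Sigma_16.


chi(S^12) = 2 (n even), chi(Sigma_16) = 2 - 2*16 = -30.
chi(E) = 2 * (-30) = -60

-60


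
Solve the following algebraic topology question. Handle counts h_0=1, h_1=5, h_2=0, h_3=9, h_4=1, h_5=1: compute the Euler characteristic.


Handles of index k contribute (-1)^k to chi (same as CW cells).
chi = (1) + (-5) + (0) + (-9) + (1) + (-1) = -13

-13


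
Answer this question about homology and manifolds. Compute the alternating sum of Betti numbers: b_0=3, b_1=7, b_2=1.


chi = sum_k (-1)^k b_k.
= (3) + (-7) + (1)
= -3

-3


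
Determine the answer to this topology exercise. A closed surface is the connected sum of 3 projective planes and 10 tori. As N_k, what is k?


Since a >= 1, the sum is non-orientable; each T^2 can be replaced by RP^2 # RP^2 (since T^2#RP^2 = 3RP^2).
Total crosscaps k = 3 + 2*10 = 23.
Check via chi: chi = 3*1 + 10*0 - (3+10-1)*2 = -21 = 2 - k = -21. Consistent.

23


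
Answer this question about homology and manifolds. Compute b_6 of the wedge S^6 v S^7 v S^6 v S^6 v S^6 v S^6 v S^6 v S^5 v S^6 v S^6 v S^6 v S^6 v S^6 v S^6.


For a wedge of spheres, H_k (k>0) is free on one generator per sphere of dimension k.
Spheres of dimension 6: count = 12.
b_6 = 12

12


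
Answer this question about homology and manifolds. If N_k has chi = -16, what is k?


chi = 2 - k for closed non-orientable surfaces with k crosscaps.
-16 = 2 - k
k = 2 - (-16) = 18

18


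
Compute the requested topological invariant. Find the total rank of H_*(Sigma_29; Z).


For Sigma_29: b_0 = 1, b_1 = 2g = 58, b_2 = 1.
Total = 1 + 58 + 1 = 60

60


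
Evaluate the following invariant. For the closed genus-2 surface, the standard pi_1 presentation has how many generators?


Standard presentation: pi_1(Sigma_g) = <a_1,b_1,...,a_g,b_g | [a_1,b_1]...[a_g,b_g] = 1>.
Number of generators = 2g = 2*2 = 4

4


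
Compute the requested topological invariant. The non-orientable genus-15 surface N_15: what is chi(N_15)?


For a non-orientable closed surface with k crosscaps: chi = 2 - k.
Here k = 15.
chi = 2 - 15 = -13

-13


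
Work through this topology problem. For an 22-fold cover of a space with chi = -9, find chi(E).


For a finite covering: chi(E) = (number of sheets) * chi(B).
chi(E) = 22 * (-9) = -198

-198


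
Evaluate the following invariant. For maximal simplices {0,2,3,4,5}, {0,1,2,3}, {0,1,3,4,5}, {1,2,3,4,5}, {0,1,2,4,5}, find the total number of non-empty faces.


Each maximal simplex on m vertices has 2^m - 1 nonempty faces.
Take the union (dedupe shared faces).
Total distinct faces = 60

60


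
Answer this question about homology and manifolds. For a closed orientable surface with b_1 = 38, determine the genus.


For a closed orientable surface: b_1 = 2g.
38 = 2g
g = 38 / 2 = 19

19


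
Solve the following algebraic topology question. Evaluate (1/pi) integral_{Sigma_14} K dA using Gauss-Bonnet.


Gauss-Bonnet: integral K dA = 2*pi*chi(M).
chi(Sigma_14) = 2 - 2*14 = -26.
(integral K dA)/pi = 2*chi = 2*(-26) = -52

-52


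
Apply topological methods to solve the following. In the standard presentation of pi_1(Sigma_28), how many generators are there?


Standard presentation: pi_1(Sigma_g) = <a_1,b_1,...,a_g,b_g | [a_1,b_1]...[a_g,b_g] = 1>.
Number of generators = 2g = 2*28 = 56

56


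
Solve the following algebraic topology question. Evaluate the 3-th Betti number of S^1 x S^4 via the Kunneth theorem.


Each S^d has Poincare polynomial 1 + t^d.
The product S^1 x S^4 has Poincare polynomial prod(1+t^d_i).
Expanding: b_0=1, b_1=1, b_4=1, b_5=1.
b_3 = 0

0


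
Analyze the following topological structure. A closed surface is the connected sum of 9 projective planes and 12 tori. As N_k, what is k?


Since a >= 1, the sum is non-orientable; each T^2 can be replaced by RP^2 # RP^2 (since T^2#RP^2 = 3RP^2).
Total crosscaps k = 9 + 2*12 = 33.
Check via chi: chi = 9*1 + 12*0 - (9+12-1)*2 = -31 = 2 - k = -31. Consistent.

33


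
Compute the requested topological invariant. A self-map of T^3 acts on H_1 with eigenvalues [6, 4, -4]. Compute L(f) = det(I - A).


For a torus self-map: L(f) = det(I - A) where A acts on H_1.
L(f) = (1-6) * (1-4) * (1--4) = -5 * -3 * 5 = 75

75


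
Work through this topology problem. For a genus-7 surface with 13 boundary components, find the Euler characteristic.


For a compact orientable surface with genus g and b boundary components: chi = 2 - 2g - b.
chi = 2 - 2*7 - 13 = 2 - 14 - 13 = -25

-25


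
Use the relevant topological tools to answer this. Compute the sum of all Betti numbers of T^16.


b_k(T^16) = C(16,k), so the sum over k is sum_k C(16,k) = 2^16.
Total = 2^16 = 65536

65536


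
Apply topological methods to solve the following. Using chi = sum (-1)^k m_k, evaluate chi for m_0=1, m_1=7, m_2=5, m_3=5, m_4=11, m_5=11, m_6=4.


Morse theory: chi(M) = sum_k (-1)^k m_k where m_k = #(index-k critical points).
= (1) + (-7) + (5) + (-5) + (11) + (-11) + (4) = -2

-2


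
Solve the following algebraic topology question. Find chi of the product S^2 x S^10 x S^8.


chi is multiplicative: chi(X x Y) = chi(X) chi(Y).
Each even-dim sphere has chi = 2. There are 3 factors.
chi = 2^3 = 8

8


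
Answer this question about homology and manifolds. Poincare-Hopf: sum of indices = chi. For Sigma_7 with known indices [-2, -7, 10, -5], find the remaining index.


Poincare-Hopf: sum of indices = chi(M).
chi(Sigma_7) = 2 - 2*7 = -12.
Sum of known indices = -4.
x = chi - (sum known) = -12 - (-4) = -8

-8


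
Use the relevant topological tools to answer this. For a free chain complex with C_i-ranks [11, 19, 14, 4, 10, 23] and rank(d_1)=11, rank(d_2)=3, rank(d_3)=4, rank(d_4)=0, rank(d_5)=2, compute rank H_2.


rank H_k = rank(ker d_k) - rank(im d_{k+1}).
rank(ker d_2) = rank(C_2) - rank(d_2) = 14 - 3 = 11.
rank(im d_{2+1}) = 4.
rank H_2 = 11 - 4 = 7

7


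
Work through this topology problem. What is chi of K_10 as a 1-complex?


K_10: V = 10, E = C(10,2) = 45.
chi = V - E = 10 - 45 = -35

-35


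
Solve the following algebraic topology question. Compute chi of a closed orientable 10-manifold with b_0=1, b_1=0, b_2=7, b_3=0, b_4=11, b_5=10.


By Poincare duality b_k = b_{10-k}, so full Betti numbers: b_0=1, b_1=0, b_2=7, b_3=0, b_4=11, b_5=10, b_6=11, b_7=0, b_8=7, b_9=0, b_10=1.
chi = sum (-1)^k b_k = 28

28


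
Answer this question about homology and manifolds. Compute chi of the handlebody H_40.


A genus-g handlebody deformation retracts to a wedge of g circles.
chi(vee_g S^1) = 1 - g.
chi(H_40) = 1 - 40 = -39

-39


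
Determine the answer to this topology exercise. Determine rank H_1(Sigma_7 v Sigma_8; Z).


For a wedge: H_1(A v B) = H_1(A) + H_1(B).
b_1(Sigma_7) = 14, b_1(Sigma_8) = 16.
b_1 = 14 + 16 = 30

30


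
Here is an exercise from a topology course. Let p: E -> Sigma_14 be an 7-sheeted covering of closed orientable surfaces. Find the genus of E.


For an n-sheeted cover: chi(E) = n * chi(B).
chi(Sigma_14) = 2 - 2*14 = -26.
chi(E) = 7 * (-26) = -182.
genus(E) = (2 - chi(E))/2 = (2 - (-182))/2 = 184/2 = 92

92


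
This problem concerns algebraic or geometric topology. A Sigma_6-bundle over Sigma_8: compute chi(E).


For a fiber bundle F -> E -> B (with CW structure): chi(E) = chi(B) * chi(F).
chi(Sigma_8) = -14, chi(Sigma_6) = -10.
chi(E) = (-14) * (-10) = 140

140


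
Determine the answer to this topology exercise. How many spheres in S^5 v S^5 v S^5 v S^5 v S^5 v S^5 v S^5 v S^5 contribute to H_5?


For a wedge of spheres, H_k (k>0) is free on one generator per sphere of dimension k.
Spheres of dimension 5: count = 8.
b_5 = 8

8


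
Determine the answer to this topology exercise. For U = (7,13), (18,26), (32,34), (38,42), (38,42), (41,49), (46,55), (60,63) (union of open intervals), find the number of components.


Sort and merge overlapping open intervals.
Merged: (7,13), (18,26), (32,34), (38,55), (60,63).
Number of components = 5

5


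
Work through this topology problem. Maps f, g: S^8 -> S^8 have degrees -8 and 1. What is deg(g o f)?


Degree is multiplicative under composition: deg(g o f) = deg(g) * deg(f).
= 1 * -8 = -8

-8


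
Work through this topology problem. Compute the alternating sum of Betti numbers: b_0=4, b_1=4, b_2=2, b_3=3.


chi = sum_k (-1)^k b_k.
= (4) + (-4) + (2) + (-3)
= -1

-1


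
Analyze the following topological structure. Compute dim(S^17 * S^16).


Join of spheres: S^m * S^n = S^{m+n+1}.
dim = 17 + 16 + 1 = 34

34


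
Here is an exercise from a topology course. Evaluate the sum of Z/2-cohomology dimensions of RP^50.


H^k(RP^50; Z/2) = Z/2 for each 0 <= k <= 50.
Total dimension = 50 + 1 = 51

51


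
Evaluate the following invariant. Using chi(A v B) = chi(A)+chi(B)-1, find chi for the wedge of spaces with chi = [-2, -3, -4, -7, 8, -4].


chi(A v B) = chi(A) + chi(B) - 1 (one point identified).
For 6 spaces: chi = (sum chi_i) - (6 - 1).
sum = -12; chi = -12 - 5 = -17

-17


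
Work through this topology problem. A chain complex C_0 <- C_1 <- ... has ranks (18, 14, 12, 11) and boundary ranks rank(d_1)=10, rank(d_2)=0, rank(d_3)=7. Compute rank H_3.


rank H_k = rank(ker d_k) - rank(im d_{k+1}).
rank(ker d_3) = rank(C_3) - rank(d_3) = 11 - 7 = 4.
rank(im d_{3+1}) = 0.
rank H_3 = 4 - 0 = 4

4


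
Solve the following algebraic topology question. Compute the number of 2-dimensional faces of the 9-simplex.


Delta^9 has 9+1 vertices. A 2-face is a choice of 2+1 vertices.
f_2 = C(9+1, 2+1) = C(10,3) = 120

120


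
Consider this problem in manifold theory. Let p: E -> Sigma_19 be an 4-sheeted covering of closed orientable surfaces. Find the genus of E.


For an n-sheeted cover: chi(E) = n * chi(B).
chi(Sigma_19) = 2 - 2*19 = -36.
chi(E) = 4 * (-36) = -144.
genus(E) = (2 - chi(E))/2 = (2 - (-144))/2 = 146/2 = 73

73


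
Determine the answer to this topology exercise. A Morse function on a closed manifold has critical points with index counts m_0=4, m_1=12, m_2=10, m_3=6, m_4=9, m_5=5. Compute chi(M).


Morse theory: chi(M) = sum_k (-1)^k m_k where m_k = #(index-k critical points).
= (4) + (-12) + (10) + (-6) + (9) + (-5) = 0

0


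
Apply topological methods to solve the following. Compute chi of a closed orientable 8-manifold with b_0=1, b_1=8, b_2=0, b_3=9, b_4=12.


By Poincare duality b_k = b_{8-k}, so full Betti numbers: b_0=1, b_1=8, b_2=0, b_3=9, b_4=12, b_5=9, b_6=0, b_7=8, b_8=1.
chi = sum (-1)^k b_k = -20

-20


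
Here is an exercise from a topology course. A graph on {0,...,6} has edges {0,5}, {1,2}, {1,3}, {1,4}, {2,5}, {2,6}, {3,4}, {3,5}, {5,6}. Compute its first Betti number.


b_1 = E - V + (number of components).
E = 9, V = 7, components = 1.
b_1 = 9 - 7 + 1 = 3

3


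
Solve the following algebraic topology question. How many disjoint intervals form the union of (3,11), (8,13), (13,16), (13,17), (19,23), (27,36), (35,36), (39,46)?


Sort and merge overlapping open intervals.
Merged: (3,13), (13,17), (19,23), (27,36), (39,46).
Number of components = 5

5


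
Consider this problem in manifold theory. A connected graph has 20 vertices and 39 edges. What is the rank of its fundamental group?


For a connected graph: rank(pi_1) = b_1 = E - V + 1 = 1 - chi.
chi = V - E = 20 - 39 = -19.
rank = 1 - (-19) = 39 - 20 + 1 = 20

20


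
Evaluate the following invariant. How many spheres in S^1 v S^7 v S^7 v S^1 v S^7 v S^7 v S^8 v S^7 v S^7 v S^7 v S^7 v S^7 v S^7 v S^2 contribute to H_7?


For a wedge of spheres, H_k (k>0) is free on one generator per sphere of dimension k.
Spheres of dimension 7: count = 10.
b_7 = 10

10


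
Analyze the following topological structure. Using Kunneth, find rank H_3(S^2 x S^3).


Each S^d has Poincare polynomial 1 + t^d.
The product S^2 x S^3 has Poincare polynomial prod(1+t^d_i).
Expanding: b_0=1, b_2=1, b_3=1, b_5=1.
b_3 = 1

1


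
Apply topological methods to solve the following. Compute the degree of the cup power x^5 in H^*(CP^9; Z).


|x| = 2 in H^*(CP^n).
|x^5| = 5 * |x| = 5 * 2 = 10

10


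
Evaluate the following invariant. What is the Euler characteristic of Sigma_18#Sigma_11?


chi(Sigma_18) = 2 - 2*18 = -34
chi(Sigma_11) = 2 - 2*11 = -20
For surfaces: chi(A#B) = chi(A) + chi(B) - 2.
chi = -34 + -20 - 2 = -56

-56


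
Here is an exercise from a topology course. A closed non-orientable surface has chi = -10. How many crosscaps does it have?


chi = 2 - k for closed non-orientable surfaces with k crosscaps.
-10 = 2 - k
k = 2 - (-10) = 12

12


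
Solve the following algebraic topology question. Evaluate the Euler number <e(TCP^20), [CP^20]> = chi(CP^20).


For any closed oriented manifold, <e(TM),[M]> = chi(M).
chi(CP^20) = 20+1 = 21

21


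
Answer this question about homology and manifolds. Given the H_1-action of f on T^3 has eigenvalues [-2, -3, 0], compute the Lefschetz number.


For a torus self-map: L(f) = det(I - A) where A acts on H_1.
L(f) = (1--2) * (1--3) * (1-0) = 3 * 4 * 1 = 12

12


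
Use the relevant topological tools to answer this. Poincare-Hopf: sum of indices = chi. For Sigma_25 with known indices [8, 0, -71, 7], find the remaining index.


Poincare-Hopf: sum of indices = chi(M).
chi(Sigma_25) = 2 - 2*25 = -48.
Sum of known indices = -56.
x = chi - (sum known) = -48 - (-56) = 8

8


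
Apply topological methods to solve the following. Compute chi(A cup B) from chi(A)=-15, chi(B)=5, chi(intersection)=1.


chi(A cup B) = chi(A) + chi(B) - chi(A cap B)
= -15 + (5) - (1)
= -11

-11


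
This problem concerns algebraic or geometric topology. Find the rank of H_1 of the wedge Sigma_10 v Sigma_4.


For a wedge: H_1(A v B) = H_1(A) + H_1(B).
b_1(Sigma_10) = 20, b_1(Sigma_4) = 8.
b_1 = 20 + 8 = 28

28


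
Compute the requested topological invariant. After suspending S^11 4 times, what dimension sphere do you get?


Each suspension raises dimension by 1: Sigma S^n = S^{n+1}.
Sigma^4 S^11 = S^{11+4} = S^15

15


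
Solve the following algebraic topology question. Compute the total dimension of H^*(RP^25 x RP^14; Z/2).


dim H^*(RP^n; Z/2) = n+1 (one Z/2 in each degree 0..n).
Total Betti number is multiplicative.
Total = (25+1) * (14+1) = 26 * 15 = 390

390


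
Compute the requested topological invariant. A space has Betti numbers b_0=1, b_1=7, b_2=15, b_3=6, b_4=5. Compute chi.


chi = sum_k (-1)^k b_k.
= (1) + (-7) + (15) + (-6) + (5)
= 8

8


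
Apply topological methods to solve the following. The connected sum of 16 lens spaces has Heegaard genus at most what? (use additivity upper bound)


Heegaard genus satisfies g(A#B) <= g(A) + g(B).
Each lens space has g = 1.
Upper bound: 16 * 1 = 16

16


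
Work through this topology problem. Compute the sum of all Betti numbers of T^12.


b_k(T^12) = C(12,k), so the sum over k is sum_k C(12,k) = 2^12.
Total = 2^12 = 4096

4096


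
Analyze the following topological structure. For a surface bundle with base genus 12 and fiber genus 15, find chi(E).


For a fiber bundle F -> E -> B (with CW structure): chi(E) = chi(B) * chi(F).
chi(Sigma_12) = -22, chi(Sigma_15) = -28.
chi(E) = (-22) * (-28) = 616

616


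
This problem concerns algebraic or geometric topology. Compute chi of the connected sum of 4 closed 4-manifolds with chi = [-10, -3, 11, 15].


For n-manifolds: chi(A#B) = chi(A) + chi(B) - chi(S^4).
chi(S^4) = 1 + (-1)^4 = 2.
chi(#) = (sum chi_i) - (4-1)*chi(S^4) = 13 - 3*2 = 7

7


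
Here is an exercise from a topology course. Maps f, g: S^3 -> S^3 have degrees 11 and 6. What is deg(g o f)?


Degree is multiplicative under composition: deg(g o f) = deg(g) * deg(f).
= 6 * 11 = 66

66


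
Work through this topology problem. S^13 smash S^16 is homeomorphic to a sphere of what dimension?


S^m ^ S^n = S^{m+n}.
k = 13 + 16 = 29

29


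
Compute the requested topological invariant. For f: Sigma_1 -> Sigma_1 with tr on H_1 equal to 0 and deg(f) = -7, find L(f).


L(f) = tr(f_0*) - tr(f_1*) + tr(f_2*).
= 1 - (0) + (-7)
= -6

-6


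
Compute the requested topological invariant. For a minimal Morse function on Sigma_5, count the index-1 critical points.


A perfect Morse function has m_k = b_k.
For Sigma_5: b_0=1, b_1=2g=10, b_2=1.
Saddles m_1 = 2g = 10

10


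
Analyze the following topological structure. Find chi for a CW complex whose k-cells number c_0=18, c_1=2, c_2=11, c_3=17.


chi = sum_k (-1)^k c_k.
= (-1)^0*18 + (-1)^1*2 + (-1)^2*11 + (-1)^3*17
= (18) + (-2) + (11) + (-17)
= 10

10


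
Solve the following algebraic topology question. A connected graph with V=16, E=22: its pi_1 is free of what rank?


For a connected graph: rank(pi_1) = b_1 = E - V + 1 = 1 - chi.
chi = V - E = 16 - 22 = -6.
rank = 1 - (-6) = 22 - 16 + 1 = 7

7


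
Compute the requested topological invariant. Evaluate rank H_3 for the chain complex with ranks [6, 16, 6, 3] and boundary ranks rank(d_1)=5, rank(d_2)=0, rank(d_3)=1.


rank H_k = rank(ker d_k) - rank(im d_{k+1}).
rank(ker d_3) = rank(C_3) - rank(d_3) = 3 - 1 = 2.
rank(im d_{3+1}) = 0.
rank H_3 = 2 - 0 = 2

2


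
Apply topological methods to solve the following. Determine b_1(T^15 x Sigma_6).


pi_1(A x B) = pi_1(A) x pi_1(B); rank of abelianization = b_1.
b_1(T^15) = 15, b_1(Sigma_6) = 2*6 = 12.
b_1(product) = 15 + 12 = 27

27


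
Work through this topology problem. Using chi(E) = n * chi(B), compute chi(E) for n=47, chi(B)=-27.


For a finite covering: chi(E) = (number of sheets) * chi(B).
chi(E) = 47 * (-27) = -1269

-1269


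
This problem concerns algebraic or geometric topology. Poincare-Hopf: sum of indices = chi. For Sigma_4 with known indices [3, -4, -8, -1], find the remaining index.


Poincare-Hopf: sum of indices = chi(M).
chi(Sigma_4) = 2 - 2*4 = -6.
Sum of known indices = -10.
x = chi - (sum known) = -6 - (-10) = 4

4


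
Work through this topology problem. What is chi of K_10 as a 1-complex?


K_10: V = 10, E = C(10,2) = 45.
chi = V - E = 10 - 45 = -35

-35


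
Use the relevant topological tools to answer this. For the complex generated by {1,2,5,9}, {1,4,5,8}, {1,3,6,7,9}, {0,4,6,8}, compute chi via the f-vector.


Enumerate all faces; f-vector: f_0=10, f_1=25, f_2=22, f_3=8, f_4=1.
chi = sum (-1)^k f_k = 0

0


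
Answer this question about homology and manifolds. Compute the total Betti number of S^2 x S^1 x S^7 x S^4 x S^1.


Total Betti number is multiplicative under products.
Each S^d (d>=1) has total Betti number 2.
There are 5 sphere factors.
Total = 2^5 = 32

32


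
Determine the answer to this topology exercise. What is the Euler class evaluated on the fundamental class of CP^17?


For any closed oriented manifold, <e(TM),[M]> = chi(M).
chi(CP^17) = 17+1 = 18

18


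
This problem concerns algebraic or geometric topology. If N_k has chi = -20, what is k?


chi = 2 - k for closed non-orientable surfaces with k crosscaps.
-20 = 2 - k
k = 2 - (-20) = 22

22


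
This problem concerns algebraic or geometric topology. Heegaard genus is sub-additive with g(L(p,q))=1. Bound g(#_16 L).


Heegaard genus satisfies g(A#B) <= g(A) + g(B).
Each lens space has g = 1.
Upper bound: 16 * 1 = 16

16


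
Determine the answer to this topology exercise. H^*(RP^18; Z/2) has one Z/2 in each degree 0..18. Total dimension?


H^k(RP^18; Z/2) = Z/2 for each 0 <= k <= 18.
Total dimension = 18 + 1 = 19

19


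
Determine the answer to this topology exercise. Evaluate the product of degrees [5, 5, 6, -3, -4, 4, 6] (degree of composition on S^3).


Degree is multiplicative: deg(composition) = product of degrees.
= (5) * (5) * (6) * (-3) * (-4) * (4) * (6) = 43200

43200


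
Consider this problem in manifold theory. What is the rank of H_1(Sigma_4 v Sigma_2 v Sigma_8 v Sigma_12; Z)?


For a wedge X v Y: reduced H_k(X v Y) = H_k(X) + H_k(Y).
Each Sigma_g contributes b_1 = 2g.
b_1 = 8 + 4 + 16 + 24 = 52

52


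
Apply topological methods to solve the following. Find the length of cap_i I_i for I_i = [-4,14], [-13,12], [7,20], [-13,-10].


Intersection = [max(a_i), min(b_i)] = [7, -10].
Since 7 > -10, the intersection is empty.
Length = 0

0


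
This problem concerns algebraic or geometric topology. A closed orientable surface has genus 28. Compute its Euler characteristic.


For a closed orientable surface of genus g: chi = 2 - 2g.
Here g = 28.
chi = 2 - 2*28 = 2 - 56 = -54

-54


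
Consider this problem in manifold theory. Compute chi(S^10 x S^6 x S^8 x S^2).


chi is multiplicative: chi(X x Y) = chi(X) chi(Y).
Each even-dim sphere has chi = 2. There are 4 factors.
chi = 2^4 = 16

16


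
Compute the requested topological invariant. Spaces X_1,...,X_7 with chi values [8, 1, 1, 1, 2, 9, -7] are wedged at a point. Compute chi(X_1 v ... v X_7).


chi(A v B) = chi(A) + chi(B) - 1 (one point identified).
For 7 spaces: chi = (sum chi_i) - (7 - 1).
sum = 15; chi = 15 - 6 = 9

9


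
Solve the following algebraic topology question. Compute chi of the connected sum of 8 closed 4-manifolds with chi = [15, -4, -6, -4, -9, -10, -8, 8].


For n-manifolds: chi(A#B) = chi(A) + chi(B) - chi(S^4).
chi(S^4) = 1 + (-1)^4 = 2.
chi(#) = (sum chi_i) - (8-1)*chi(S^4) = -18 - 7*2 = -32

-32


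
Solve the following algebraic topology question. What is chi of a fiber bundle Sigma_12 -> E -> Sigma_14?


For a fiber bundle F -> E -> B (with CW structure): chi(E) = chi(B) * chi(F).
chi(Sigma_14) = -26, chi(Sigma_12) = -22.
chi(E) = (-26) * (-22) = 572

572


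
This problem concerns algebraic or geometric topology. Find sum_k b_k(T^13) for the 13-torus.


b_k(T^13) = C(13,k), so the sum over k is sum_k C(13,k) = 2^13.
Total = 2^13 = 8192

8192


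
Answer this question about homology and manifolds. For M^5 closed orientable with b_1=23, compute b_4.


Poincare duality for closed orientable n-manifolds: b_k = b_{n-k}.
Here n = 5, so b_4 = b_1 = 23

23


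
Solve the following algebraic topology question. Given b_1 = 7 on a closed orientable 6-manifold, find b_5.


Poincare duality for closed orientable n-manifolds: b_k = b_{n-k}.
Here n = 6, so b_5 = b_1 = 7

7


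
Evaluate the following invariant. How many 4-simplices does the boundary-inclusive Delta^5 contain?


Delta^5 has 5+1 vertices. A 4-face is a choice of 4+1 vertices.
f_4 = C(5+1, 4+1) = C(6,5) = 6

6


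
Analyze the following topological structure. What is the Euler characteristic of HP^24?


HP^24 has one cell in each dimension 0, 4, ..., 4*24 (24+1 cells, all even-dim).
chi = 24 + 1 = 25

25


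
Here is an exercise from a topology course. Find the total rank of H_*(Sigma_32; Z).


For Sigma_32: b_0 = 1, b_1 = 2g = 64, b_2 = 1.
Total = 1 + 64 + 1 = 66

66
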